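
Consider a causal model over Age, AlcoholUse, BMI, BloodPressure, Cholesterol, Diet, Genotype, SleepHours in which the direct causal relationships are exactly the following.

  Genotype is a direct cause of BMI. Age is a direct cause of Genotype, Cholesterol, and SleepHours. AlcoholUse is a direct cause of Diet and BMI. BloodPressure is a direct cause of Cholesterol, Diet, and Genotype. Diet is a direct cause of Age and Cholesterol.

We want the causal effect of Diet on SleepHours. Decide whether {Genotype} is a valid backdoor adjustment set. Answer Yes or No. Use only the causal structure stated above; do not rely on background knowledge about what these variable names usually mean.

Backdoor paths from Diet to SleepHours (paths whose first edge points into Diet):
  P1: Diet <- AlcoholUse -> BMI <- Genotype <- BloodPressure -> Cholesterol <- Age -> SleepHours
  P2: Diet <- AlcoholUse -> BMI <- Genotype <- Age -> SleepHours
  P3: Diet <- BloodPressure -> Cholesterol <- Age -> SleepHours
  P4: Diet <- BloodPressure -> Genotype <- Age -> SleepHours
Condition 1 (no descendant of Diet in the set): FAILS — Genotype is a descendant of Diet.
Condition 2 (every backdoor path blocked by {Genotype}):
  P1: blocked at collider BMI (neither it nor any descendant is in the conditioning set).
  P2: blocked at collider BMI (neither it nor any descendant is in the conditioning set).
  P3: blocked at collider Cholesterol (neither it nor any descendant is in the conditioning set).
  P4: open — collider(s) Genotype are conditioned on (or have a conditioned descendant) and no non-collider on the path is in the set.
{Genotype} does not satisfy the backdoor criterion.

No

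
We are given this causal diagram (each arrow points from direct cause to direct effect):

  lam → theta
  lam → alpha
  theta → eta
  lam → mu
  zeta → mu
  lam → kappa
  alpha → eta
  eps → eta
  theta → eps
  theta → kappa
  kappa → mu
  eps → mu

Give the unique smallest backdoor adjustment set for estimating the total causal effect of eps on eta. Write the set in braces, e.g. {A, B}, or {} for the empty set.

{theta}

Variables eligible for adjustment (non-descendants of eps, excluding eps and eta): {alpha, kappa, lam, theta, zeta}.
Backdoor paths from eps to eta:
  P1: eps <- theta <- lam -> alpha -> eta
  P2: eps <- theta -> kappa <- lam -> alpha -> eta
  P3: eps <- theta -> kappa -> mu <- lam -> alpha -> eta
  P4: eps <- theta -> eta
The empty set is not sufficient: P1 (eps <- theta <- lam -> alpha -> eta) has no collider blocking it and no conditioned non-collider, so it is open.
Try {theta}:
  P1: blocked at chain node theta ∈ conditioning set.
  P2: blocked at fork node theta ∈ conditioning set.
  P3: blocked at fork node theta ∈ conditioning set.
  P4: blocked at fork node theta ∈ conditioning set.
{theta} contains no descendant of eps and blocks every backdoor path.
No other singleton works — e.g. {lam} leaves P4 open — so {theta} is the unique smallest valid adjustment set.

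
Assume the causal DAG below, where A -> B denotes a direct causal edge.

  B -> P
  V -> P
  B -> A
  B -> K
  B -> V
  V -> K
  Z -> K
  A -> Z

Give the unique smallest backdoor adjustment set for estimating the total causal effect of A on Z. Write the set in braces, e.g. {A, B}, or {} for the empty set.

{}

Variables eligible for adjustment (non-descendants of A, excluding A and Z): {B, P, V}.
Backdoor paths from A to Z:
  P1: A <- B -> V -> K <- Z
  P2: A <- B -> K <- Z
  P3: A <- B -> P <- V -> K <- Z
Each backdoor path contains an unconditioned collider, so every path is already blocked with the empty conditioning set:
  P1: blocked at collider K (neither it nor any descendant is in the conditioning set).
  P2: blocked at collider K (neither it nor any descendant is in the conditioning set).
  P3: blocked at collider P (neither it nor any descendant is in the conditioning set).
The empty set is therefore the unique smallest valid set.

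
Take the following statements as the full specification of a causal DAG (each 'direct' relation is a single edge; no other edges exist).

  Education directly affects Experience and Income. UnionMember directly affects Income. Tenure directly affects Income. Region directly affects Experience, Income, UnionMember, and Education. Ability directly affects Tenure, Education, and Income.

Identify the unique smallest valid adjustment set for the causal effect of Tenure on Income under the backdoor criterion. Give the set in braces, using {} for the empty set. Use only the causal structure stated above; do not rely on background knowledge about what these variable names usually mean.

{Ability}

Variables eligible for adjustment (non-descendants of Tenure, excluding Tenure and Income): {Ability, Education, Experience, Region, UnionMember}.
Backdoor paths from Tenure to Income:
  P1: Tenure <- Ability -> Education <- Region -> UnionMember -> Income
  P2: Tenure <- Ability -> Education <- Region -> Income
  P3: Tenure <- Ability -> Education -> Experience <- Region -> UnionMember -> Income
  P4: Tenure <- Ability -> Education -> Experience <- Region -> Income
  P5: Tenure <- Ability -> Education -> Income
  P6: Tenure <- Ability -> Income
The empty set is not sufficient: P5 (Tenure <- Ability -> Education -> Income) has no collider blocking it and no conditioned non-collider, so it is open.
Try {Ability}:
  P1: blocked at fork node Ability ∈ conditioning set.
  P2: blocked at fork node Ability ∈ conditioning set.
  P3: blocked at fork node Ability ∈ conditioning set.
  P4: blocked at fork node Ability ∈ conditioning set.
  P5: blocked at fork node Ability ∈ conditioning set.
  P6: blocked at fork node Ability ∈ conditioning set.
{Ability} contains no descendant of Tenure and blocks every backdoor path.
No other singleton works — e.g. {Region} leaves P5 open — so {Ability} is the unique smallest valid adjustment set.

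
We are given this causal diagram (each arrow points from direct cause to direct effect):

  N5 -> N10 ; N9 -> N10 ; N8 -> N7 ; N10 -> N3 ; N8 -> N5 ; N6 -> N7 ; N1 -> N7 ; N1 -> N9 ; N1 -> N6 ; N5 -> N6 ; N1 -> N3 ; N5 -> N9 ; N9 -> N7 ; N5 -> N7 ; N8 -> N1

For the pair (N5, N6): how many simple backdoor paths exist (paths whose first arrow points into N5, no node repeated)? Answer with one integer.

A backdoor path from N5 to N6 is any simple undirected path whose first edge points into N5 (i.e. leaves N5 via a parent).
Parents of N5: {N8}.
Enumerating:
  P1: N5 <- N8 -> N1 -> N9 -> N7 <- N6
  P2: N5 <- N8 -> N1 -> N6
  P3: N5 <- N8 -> N1 -> N3 <- N10 <- N9 -> N7 <- N6
  P4: N5 <- N8 -> N1 -> N7 <- N6
  P5: N5 <- N8 -> N7 <- N1 -> N6
  P6: N5 <- N8 -> N7 <- N9 <- N1 -> N6
  P7: N5 <- N8 -> N7 <- N9 -> N10 -> N3 <- N1 -> N6
  P8: N5 <- N8 -> N7 <- N6
That exhausts the simple backdoor paths. Count: 8.

8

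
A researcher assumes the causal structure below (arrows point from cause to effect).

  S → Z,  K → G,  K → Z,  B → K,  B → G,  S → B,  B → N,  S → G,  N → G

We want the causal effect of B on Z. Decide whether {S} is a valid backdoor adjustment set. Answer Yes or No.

Yes

Backdoor paths from B to Z (paths whose first edge points into B):
  P1: B <- S -> G <- K -> Z
  P2: B <- S -> Z
Condition 1 (no descendant of B in the set): holds — descendants of B are {G, K, N, Z}; none are in {S}.
Condition 2 (every backdoor path blocked by {S}):
  P1: blocked at fork node S ∈ conditioning set.
  P2: blocked at fork node S ∈ conditioning set.
{S} satisfies the backdoor criterion.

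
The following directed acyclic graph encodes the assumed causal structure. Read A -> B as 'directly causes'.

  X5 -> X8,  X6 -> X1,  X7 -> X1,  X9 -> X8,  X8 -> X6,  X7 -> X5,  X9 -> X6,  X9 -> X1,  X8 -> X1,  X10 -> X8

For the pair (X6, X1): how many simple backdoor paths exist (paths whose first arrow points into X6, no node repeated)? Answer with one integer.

A backdoor path from X6 to X1 is any simple undirected path whose first edge points into X6 (i.e. leaves X6 via a parent).
Parents of X6: {X8, X9}.
Enumerating:
  P1: X6 <- X9 -> X8 <- X5 <- X7 -> X1
  P2: X6 <- X9 -> X8 -> X1
  P3: X6 <- X9 -> X1
  P4: X6 <- X8 <- X9 -> X1
  P5: X6 <- X8 <- X5 <- X7 -> X1
  P6: X6 <- X8 -> X1
That exhausts the simple backdoor paths. Count: 6.

6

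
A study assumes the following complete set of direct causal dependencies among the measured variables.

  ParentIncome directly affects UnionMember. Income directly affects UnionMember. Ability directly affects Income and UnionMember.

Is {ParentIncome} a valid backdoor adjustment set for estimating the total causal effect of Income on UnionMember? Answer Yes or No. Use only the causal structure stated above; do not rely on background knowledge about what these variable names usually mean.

Backdoor paths from Income to UnionMember (paths whose first edge points into Income):
  P1: Income <- Ability -> UnionMember
Condition 1 (no descendant of Income in the set): holds — descendants of Income are {UnionMember}; none are in {ParentIncome}.
Condition 2 (every backdoor path blocked by {ParentIncome}):
  P1: open — no interior node is in the conditioning set.
{ParentIncome} does not satisfy the backdoor criterion.

No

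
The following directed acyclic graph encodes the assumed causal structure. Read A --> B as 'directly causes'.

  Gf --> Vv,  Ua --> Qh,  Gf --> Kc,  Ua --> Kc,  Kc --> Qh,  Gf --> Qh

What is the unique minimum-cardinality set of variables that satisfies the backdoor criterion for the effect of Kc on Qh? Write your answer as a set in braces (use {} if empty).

{Gf, Ua}

Variables eligible for adjustment (non-descendants of Kc, excluding Kc and Qh): {Gf, Ua, Vv}.
Backdoor paths from Kc to Qh:
  P1: Kc <- Ua -> Qh
  P2: Kc <- Gf -> Qh
The empty set is not sufficient: P1 (Kc <- Ua -> Qh) has no collider blocking it and no conditioned non-collider, so it is open.
Try {Gf, Ua}:
  P1: blocked at fork node Ua ∈ conditioning set.
  P2: blocked at fork node Gf ∈ conditioning set.
{Gf, Ua} contains no descendant of Kc and blocks every backdoor path.
Every element of {Gf, Ua} is needed (dropping Gf leaves P2 open; dropping Ua leaves P1 open), so no proper subset is valid.
Among all size-2 subsets of the eligible variables, only {Gf, Ua} blocks every backdoor path, so it is the unique smallest valid adjustment set.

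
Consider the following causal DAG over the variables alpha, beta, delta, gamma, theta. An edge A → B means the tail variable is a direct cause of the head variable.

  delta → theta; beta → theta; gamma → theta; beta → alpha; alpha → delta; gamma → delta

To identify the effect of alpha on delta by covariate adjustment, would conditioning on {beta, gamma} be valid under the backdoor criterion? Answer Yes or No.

Yes

Backdoor paths from alpha to delta (paths whose first edge points into alpha):
  P1: alpha <- beta -> theta <- gamma -> delta
  P2: alpha <- beta -> theta <- delta
Condition 1 (no descendant of alpha in the set): holds — descendants of alpha are {delta, theta}; none are in {beta, gamma}.
Condition 2 (every backdoor path blocked by {beta, gamma}):
  P1: blocked at fork node beta ∈ conditioning set.
  P2: blocked at fork node beta ∈ conditioning set.
{beta, gamma} satisfies the backdoor criterion.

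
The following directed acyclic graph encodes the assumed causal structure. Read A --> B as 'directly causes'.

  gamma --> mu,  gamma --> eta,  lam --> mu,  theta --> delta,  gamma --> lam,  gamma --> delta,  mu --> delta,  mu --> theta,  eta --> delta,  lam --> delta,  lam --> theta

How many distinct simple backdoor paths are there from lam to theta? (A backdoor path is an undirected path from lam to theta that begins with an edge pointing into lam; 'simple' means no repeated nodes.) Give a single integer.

6

A backdoor path from lam to theta is any simple undirected path whose first edge points into lam (i.e. leaves lam via a parent).
Parents of lam: {gamma}.
Enumerating:
  P1: lam <- gamma -> eta -> delta <- mu -> theta
  P2: lam <- gamma -> eta -> delta <- theta
  P3: lam <- gamma -> mu -> theta
  P4: lam <- gamma -> mu -> delta <- theta
  P5: lam <- gamma -> delta <- mu -> theta
  P6: lam <- gamma -> delta <- theta
That exhausts the simple backdoor paths. Count: 6.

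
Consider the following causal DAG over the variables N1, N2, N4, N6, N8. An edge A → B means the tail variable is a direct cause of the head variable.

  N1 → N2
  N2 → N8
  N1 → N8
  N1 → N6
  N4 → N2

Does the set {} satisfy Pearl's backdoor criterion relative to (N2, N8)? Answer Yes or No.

Backdoor paths from N2 to N8 (paths whose first edge points into N2):
  P1: N2 <- N1 -> N8
Condition 1 (no descendant of N2 in the set): holds — descendants of N2 are {N8}; none are in {}.
Condition 2 (every backdoor path blocked by {}):
  P1: open — no interior node is in the conditioning set.
{} does not satisfy the backdoor criterion.

No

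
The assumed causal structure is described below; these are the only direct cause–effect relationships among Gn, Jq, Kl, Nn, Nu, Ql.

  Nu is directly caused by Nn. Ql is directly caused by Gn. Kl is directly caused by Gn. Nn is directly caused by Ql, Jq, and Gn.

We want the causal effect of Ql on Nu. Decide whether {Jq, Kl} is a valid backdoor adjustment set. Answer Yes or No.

No

Backdoor paths from Ql to Nu (paths whose first edge points into Ql):
  P1: Ql <- Gn -> Nn -> Nu
Condition 1 (no descendant of Ql in the set): holds — descendants of Ql are {Nn, Nu}; none are in {Jq, Kl}.
Condition 2 (every backdoor path blocked by {Jq, Kl}):
  P1: open — no interior node is in the conditioning set.
{Jq, Kl} does not satisfy the backdoor criterion.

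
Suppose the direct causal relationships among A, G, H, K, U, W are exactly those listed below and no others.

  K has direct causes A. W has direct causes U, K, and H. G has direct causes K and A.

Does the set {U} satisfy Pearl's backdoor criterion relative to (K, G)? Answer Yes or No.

Backdoor paths from K to G (paths whose first edge points into K):
  P1: K <- A -> G
Condition 1 (no descendant of K in the set): holds — descendants of K are {G, W}; none are in {U}.
Condition 2 (every backdoor path blocked by {U}):
  P1: open — no interior node is in the conditioning set.
{U} does not satisfy the backdoor criterion.

No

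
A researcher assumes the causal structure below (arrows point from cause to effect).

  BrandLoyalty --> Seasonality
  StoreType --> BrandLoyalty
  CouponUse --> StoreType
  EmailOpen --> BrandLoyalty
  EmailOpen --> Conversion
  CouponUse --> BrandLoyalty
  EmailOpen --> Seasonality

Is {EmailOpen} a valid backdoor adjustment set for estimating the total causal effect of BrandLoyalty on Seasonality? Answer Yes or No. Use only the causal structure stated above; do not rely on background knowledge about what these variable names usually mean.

Backdoor paths from BrandLoyalty to Seasonality (paths whose first edge points into BrandLoyalty):
  P1: BrandLoyalty <- EmailOpen -> Seasonality
Condition 1 (no descendant of BrandLoyalty in the set): holds — descendants of BrandLoyalty are {Seasonality}; none are in {EmailOpen}.
Condition 2 (every backdoor path blocked by {EmailOpen}):
  P1: blocked at fork node EmailOpen ∈ conditioning set.
{EmailOpen} satisfies the backdoor criterion.

Yes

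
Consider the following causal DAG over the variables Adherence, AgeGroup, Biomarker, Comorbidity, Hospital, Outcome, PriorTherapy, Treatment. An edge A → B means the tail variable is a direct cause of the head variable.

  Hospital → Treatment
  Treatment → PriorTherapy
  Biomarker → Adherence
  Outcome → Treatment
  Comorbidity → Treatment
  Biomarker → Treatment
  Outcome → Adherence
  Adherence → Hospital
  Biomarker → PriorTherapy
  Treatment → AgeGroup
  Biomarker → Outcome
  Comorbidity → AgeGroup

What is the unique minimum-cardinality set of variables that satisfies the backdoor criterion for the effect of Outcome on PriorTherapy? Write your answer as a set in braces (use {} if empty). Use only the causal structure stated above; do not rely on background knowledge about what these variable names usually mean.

Variables eligible for adjustment (non-descendants of Outcome, excluding Outcome and PriorTherapy): {Biomarker, Comorbidity}.
Backdoor paths from Outcome to PriorTherapy:
  P1: Outcome <- Biomarker -> Adherence -> Hospital -> Treatment -> PriorTherapy
  P2: Outcome <- Biomarker -> Treatment -> PriorTherapy
  P3: Outcome <- Biomarker -> PriorTherapy
The empty set is not sufficient: P1 (Outcome <- Biomarker -> Adherence -> Hospital -> Treatment -> PriorTherapy) has no collider blocking it and no conditioned non-collider, so it is open.
Try {Biomarker}:
  P1: blocked at fork node Biomarker ∈ conditioning set.
  P2: blocked at fork node Biomarker ∈ conditioning set.
  P3: blocked at fork node Biomarker ∈ conditioning set.
{Biomarker} contains no descendant of Outcome and blocks every backdoor path.
No other singleton works — e.g. {Comorbidity} leaves P1 open — so {Biomarker} is the unique smallest valid adjustment set.

{Biomarker}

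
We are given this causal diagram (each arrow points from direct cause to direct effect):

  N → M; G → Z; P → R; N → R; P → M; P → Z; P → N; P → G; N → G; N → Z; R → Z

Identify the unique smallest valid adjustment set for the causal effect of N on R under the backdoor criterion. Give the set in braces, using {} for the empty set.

{P}

Variables eligible for adjustment (non-descendants of N, excluding N and R): {P}.
Backdoor paths from N to R:
  P1: N <- P -> G -> Z <- R
  P2: N <- P -> R
  P3: N <- P -> Z <- R
The empty set is not sufficient: P2 (N <- P -> R) has no collider blocking it and no conditioned non-collider, so it is open.
Try {P}:
  P1: blocked at fork node P ∈ conditioning set.
  P2: blocked at fork node P ∈ conditioning set.
  P3: blocked at fork node P ∈ conditioning set.
{P} contains no descendant of N and blocks every backdoor path.
{P} is the unique smallest valid adjustment set.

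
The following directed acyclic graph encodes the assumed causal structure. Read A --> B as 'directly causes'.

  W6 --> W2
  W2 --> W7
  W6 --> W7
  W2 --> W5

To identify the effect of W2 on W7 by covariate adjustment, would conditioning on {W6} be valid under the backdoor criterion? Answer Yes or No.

Backdoor paths from W2 to W7 (paths whose first edge points into W2):
  P1: W2 <- W6 -> W7
Condition 1 (no descendant of W2 in the set): holds — descendants of W2 are {W5, W7}; none are in {W6}.
Condition 2 (every backdoor path blocked by {W6}):
  P1: blocked at fork node W6 ∈ conditioning set.
{W6} satisfies the backdoor criterion.

Yes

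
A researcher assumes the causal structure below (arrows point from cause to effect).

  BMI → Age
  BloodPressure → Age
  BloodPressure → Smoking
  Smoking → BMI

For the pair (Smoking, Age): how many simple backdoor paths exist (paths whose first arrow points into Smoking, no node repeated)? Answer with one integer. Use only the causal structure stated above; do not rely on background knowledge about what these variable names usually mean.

1

A backdoor path from Smoking to Age is any simple undirected path whose first edge points into Smoking (i.e. leaves Smoking via a parent).
Parents of Smoking: {BloodPressure}.
Enumerating:
  P1: Smoking <- BloodPressure -> Age
That exhausts the simple backdoor paths. Count: 1.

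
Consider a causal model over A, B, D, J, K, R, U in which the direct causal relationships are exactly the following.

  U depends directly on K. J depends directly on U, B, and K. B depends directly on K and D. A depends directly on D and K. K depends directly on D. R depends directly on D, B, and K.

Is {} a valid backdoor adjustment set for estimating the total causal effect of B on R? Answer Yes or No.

No

Backdoor paths from B to R (paths whose first edge points into B):
  P1: B <- D -> K -> R
  P2: B <- D -> R
  P3: B <- D -> A <- K -> R
  P4: B <- K <- D -> R
  P5: B <- K -> R
  P6: B <- K -> A <- D -> R
Condition 1 (no descendant of B in the set): holds — descendants of B are {J, R}; none are in {}.
Condition 2 (every backdoor path blocked by {}):
  P1: open — no interior node is in the conditioning set.
  P2: open — no interior node is in the conditioning set.
  P3: blocked at collider A (neither it nor any descendant is in the conditioning set).
  P4: open — no interior node is in the conditioning set.
  P5: open — no interior node is in the conditioning set.
  P6: blocked at collider A (neither it nor any descendant is in the conditioning set).
{} does not satisfy the backdoor criterion.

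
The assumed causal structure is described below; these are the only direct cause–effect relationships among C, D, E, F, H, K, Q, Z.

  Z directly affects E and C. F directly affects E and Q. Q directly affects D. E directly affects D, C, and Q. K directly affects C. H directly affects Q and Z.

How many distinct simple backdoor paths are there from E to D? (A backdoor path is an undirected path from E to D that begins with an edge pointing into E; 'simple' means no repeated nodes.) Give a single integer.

2

A backdoor path from E to D is any simple undirected path whose first edge points into E (i.e. leaves E via a parent).
Parents of E: {F, Z}.
Enumerating:
  P1: E <- Z <- H -> Q -> D
  P2: E <- F -> Q -> D
That exhausts the simple backdoor paths. Count: 2.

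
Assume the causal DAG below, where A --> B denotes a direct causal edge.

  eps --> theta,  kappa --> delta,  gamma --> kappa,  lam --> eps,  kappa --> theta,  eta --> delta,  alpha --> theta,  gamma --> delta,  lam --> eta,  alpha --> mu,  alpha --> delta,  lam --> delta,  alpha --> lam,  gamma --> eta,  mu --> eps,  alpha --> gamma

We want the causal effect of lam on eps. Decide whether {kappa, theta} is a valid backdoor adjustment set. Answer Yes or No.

Backdoor paths from lam to eps (paths whose first edge points into lam):
  P1: lam <- alpha -> mu -> eps
  P2: lam <- alpha -> gamma -> kappa -> theta <- eps
  P3: lam <- alpha -> gamma -> eta -> delta <- kappa -> theta <- eps
  P4: lam <- alpha -> gamma -> delta <- kappa -> theta <- eps
  P5: lam <- alpha -> theta <- eps
  P6: lam <- alpha -> delta <- gamma -> kappa -> theta <- eps
  P7: lam <- alpha -> delta <- kappa -> theta <- eps
  P8: lam <- alpha -> delta <- eta <- gamma -> kappa -> theta <- eps
Condition 1 (no descendant of lam in the set): FAILS — theta is a descendant of lam.
Condition 2 (every backdoor path blocked by {kappa, theta}):
  P1: open — no interior node is in the conditioning set.
  P2: blocked at chain node kappa ∈ conditioning set.
  P3: blocked at collider delta (neither it nor any descendant is in the conditioning set).
  P4: blocked at collider delta (neither it nor any descendant is in the conditioning set).
  P5: open — collider(s) theta are conditioned on (or have a conditioned descendant) and no non-collider on the path is in the set.
  P6: blocked at collider delta (neither it nor any descendant is in the conditioning set).
  P7: blocked at collider delta (neither it nor any descendant is in the conditioning set).
  P8: blocked at collider delta (neither it nor any descendant is in the conditioning set).
{kappa, theta} does not satisfy the backdoor criterion.

No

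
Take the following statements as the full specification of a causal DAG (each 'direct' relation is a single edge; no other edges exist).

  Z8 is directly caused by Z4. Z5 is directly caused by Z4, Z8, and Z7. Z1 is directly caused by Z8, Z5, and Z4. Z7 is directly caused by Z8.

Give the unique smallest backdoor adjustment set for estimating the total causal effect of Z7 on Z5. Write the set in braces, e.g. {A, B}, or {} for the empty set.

{Z8}

Variables eligible for adjustment (non-descendants of Z7, excluding Z7 and Z5): {Z4, Z8}.
Backdoor paths from Z7 to Z5:
  P1: Z7 <- Z8 <- Z4 -> Z5
  P2: Z7 <- Z8 <- Z4 -> Z1 <- Z5
  P3: Z7 <- Z8 -> Z5
  P4: Z7 <- Z8 -> Z1 <- Z4 -> Z5
  P5: Z7 <- Z8 -> Z1 <- Z5
The empty set is not sufficient: P1 (Z7 <- Z8 <- Z4 -> Z5) has no collider blocking it and no conditioned non-collider, so it is open.
Try {Z8}:
  P1: blocked at chain node Z8 ∈ conditioning set.
  P2: blocked at chain node Z8 ∈ conditioning set.
  P3: blocked at fork node Z8 ∈ conditioning set.
  P4: blocked at fork node Z8 ∈ conditioning set.
  P5: blocked at fork node Z8 ∈ conditioning set.
{Z8} contains no descendant of Z7 and blocks every backdoor path.
No other singleton works — e.g. {Z4} leaves P3 open — so {Z8} is the unique smallest valid adjustment set.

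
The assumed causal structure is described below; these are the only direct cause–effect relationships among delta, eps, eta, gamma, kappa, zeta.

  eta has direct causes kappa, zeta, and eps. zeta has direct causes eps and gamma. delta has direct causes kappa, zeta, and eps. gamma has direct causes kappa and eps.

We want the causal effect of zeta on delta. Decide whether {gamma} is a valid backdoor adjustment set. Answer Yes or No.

Backdoor paths from zeta to delta (paths whose first edge points into zeta):
  P1: zeta <- eps -> gamma <- kappa -> delta
  P2: zeta <- eps -> delta
  P3: zeta <- eps -> eta <- kappa -> delta
  P4: zeta <- gamma <- kappa -> delta
  P5: zeta <- gamma <- kappa -> eta <- eps -> delta
  P6: zeta <- gamma <- eps -> delta
  P7: zeta <- gamma <- eps -> eta <- kappa -> delta
Condition 1 (no descendant of zeta in the set): holds — descendants of zeta are {delta, eta}; none are in {gamma}.
Condition 2 (every backdoor path blocked by {gamma}):
  P1: open — collider(s) gamma are conditioned on (or have a conditioned descendant) and no non-collider on the path is in the set.
  P2: open — no interior node is in the conditioning set.
  P3: blocked at collider eta (neither it nor any descendant is in the conditioning set).
  P4: blocked at chain node gamma ∈ conditioning set.
  P5: blocked at chain node gamma ∈ conditioning set.
  P6: blocked at chain node gamma ∈ conditioning set.
  P7: blocked at chain node gamma ∈ conditioning set.
{gamma} does not satisfy the backdoor criterion.

No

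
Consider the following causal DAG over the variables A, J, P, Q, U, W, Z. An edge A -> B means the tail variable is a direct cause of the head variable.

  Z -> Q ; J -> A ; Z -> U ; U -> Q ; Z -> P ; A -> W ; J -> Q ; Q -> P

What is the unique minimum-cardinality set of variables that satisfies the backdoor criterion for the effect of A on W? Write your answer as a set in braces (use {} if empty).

{}

Variables eligible for adjustment (non-descendants of A, excluding A and W): {J, P, Q, U, Z}.
Backdoor paths from A to W:
  (none)
With no backdoor paths the empty set already satisfies the criterion, and it is trivially minimal.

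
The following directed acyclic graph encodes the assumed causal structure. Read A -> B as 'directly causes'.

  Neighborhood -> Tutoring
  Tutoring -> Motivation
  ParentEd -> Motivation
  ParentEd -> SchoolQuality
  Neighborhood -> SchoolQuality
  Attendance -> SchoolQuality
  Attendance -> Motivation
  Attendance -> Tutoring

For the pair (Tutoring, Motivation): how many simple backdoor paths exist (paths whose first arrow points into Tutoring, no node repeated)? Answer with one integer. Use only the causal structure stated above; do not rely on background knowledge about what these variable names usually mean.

A backdoor path from Tutoring to Motivation is any simple undirected path whose first edge points into Tutoring (i.e. leaves Tutoring via a parent).
Parents of Tutoring: {Attendance, Neighborhood}.
Enumerating:
  P1: Tutoring <- Neighborhood -> SchoolQuality <- ParentEd -> Motivation
  P2: Tutoring <- Neighborhood -> SchoolQuality <- Attendance -> Motivation
  P3: Tutoring <- Attendance -> SchoolQuality <- ParentEd -> Motivation
  P4: Tutoring <- Attendance -> Motivation
That exhausts the simple backdoor paths. Count: 4.

4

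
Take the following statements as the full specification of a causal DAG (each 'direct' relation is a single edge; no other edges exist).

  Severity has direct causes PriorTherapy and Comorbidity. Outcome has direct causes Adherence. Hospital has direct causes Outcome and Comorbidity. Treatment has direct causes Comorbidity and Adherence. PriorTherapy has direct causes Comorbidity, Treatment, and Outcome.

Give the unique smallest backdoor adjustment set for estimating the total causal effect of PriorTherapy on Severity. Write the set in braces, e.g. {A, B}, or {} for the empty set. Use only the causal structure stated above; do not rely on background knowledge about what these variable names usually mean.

Variables eligible for adjustment (non-descendants of PriorTherapy, excluding PriorTherapy and Severity): {Adherence, Comorbidity, Hospital, Outcome, Treatment}.
Backdoor paths from PriorTherapy to Severity:
  P1: PriorTherapy <- Comorbidity -> Severity
  P2: PriorTherapy <- Outcome <- Adherence -> Treatment <- Comorbidity -> Severity
  P3: PriorTherapy <- Outcome -> Hospital <- Comorbidity -> Severity
  P4: PriorTherapy <- Treatment <- Comorbidity -> Severity
  P5: PriorTherapy <- Treatment <- Adherence -> Outcome -> Hospital <- Comorbidity -> Severity
The empty set is not sufficient: P1 (PriorTherapy <- Comorbidity -> Severity) has no collider blocking it and no conditioned non-collider, so it is open.
Try {Comorbidity}:
  P1: blocked at fork node Comorbidity ∈ conditioning set.
  P2: blocked at collider Treatment (neither it nor any descendant is in the conditioning set).
  P3: blocked at collider Hospital (neither it nor any descendant is in the conditioning set).
  P4: blocked at fork node Comorbidity ∈ conditioning set.
  P5: blocked at collider Hospital (neither it nor any descendant is in the conditioning set).
{Comorbidity} contains no descendant of PriorTherapy and blocks every backdoor path.
No other singleton works — e.g. {Adherence} leaves P1 open — so {Comorbidity} is the unique smallest valid adjustment set.

{Comorbidity}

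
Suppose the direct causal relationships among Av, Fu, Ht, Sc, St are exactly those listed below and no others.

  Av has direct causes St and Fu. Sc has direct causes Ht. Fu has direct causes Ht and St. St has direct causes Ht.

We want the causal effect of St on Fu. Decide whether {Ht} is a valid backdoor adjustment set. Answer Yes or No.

Backdoor paths from St to Fu (paths whose first edge points into St):
  P1: St <- Ht -> Fu
Condition 1 (no descendant of St in the set): holds — descendants of St are {Av, Fu}; none are in {Ht}.
Condition 2 (every backdoor path blocked by {Ht}):
  P1: blocked at fork node Ht ∈ conditioning set.
{Ht} satisfies the backdoor criterion.

Yes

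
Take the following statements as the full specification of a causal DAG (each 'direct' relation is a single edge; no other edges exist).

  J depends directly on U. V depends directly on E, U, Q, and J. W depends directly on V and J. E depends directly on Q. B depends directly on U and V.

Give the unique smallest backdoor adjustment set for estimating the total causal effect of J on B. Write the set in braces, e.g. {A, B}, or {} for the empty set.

Variables eligible for adjustment (non-descendants of J, excluding J and B): {E, Q, U}.
Backdoor paths from J to B:
  P1: J <- U -> V -> B
  P2: J <- U -> B
The empty set is not sufficient: P1 (J <- U -> V -> B) has no collider blocking it and no conditioned non-collider, so it is open.
Try {U}:
  P1: blocked at fork node U ∈ conditioning set.
  P2: blocked at fork node U ∈ conditioning set.
{U} contains no descendant of J and blocks every backdoor path.
No other singleton works — e.g. {Q} leaves P1 open — so {U} is the unique smallest valid adjustment set.

{U}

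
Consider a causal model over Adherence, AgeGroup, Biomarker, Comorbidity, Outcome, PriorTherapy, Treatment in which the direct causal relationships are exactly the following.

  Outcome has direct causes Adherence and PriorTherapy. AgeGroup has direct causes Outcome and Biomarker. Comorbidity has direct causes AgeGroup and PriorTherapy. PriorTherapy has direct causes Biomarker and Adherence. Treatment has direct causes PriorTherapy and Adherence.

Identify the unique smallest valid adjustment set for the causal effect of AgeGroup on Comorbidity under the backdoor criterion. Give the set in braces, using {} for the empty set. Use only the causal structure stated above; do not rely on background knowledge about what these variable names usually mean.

Variables eligible for adjustment (non-descendants of AgeGroup, excluding AgeGroup and Comorbidity): {Adherence, Biomarker, Outcome, PriorTherapy, Treatment}.
Backdoor paths from AgeGroup to Comorbidity:
  P1: AgeGroup <- Biomarker -> PriorTherapy -> Comorbidity
  P2: AgeGroup <- Outcome <- Adherence -> PriorTherapy -> Comorbidity
  P3: AgeGroup <- Outcome <- Adherence -> Treatment <- PriorTherapy -> Comorbidity
  P4: AgeGroup <- Outcome <- PriorTherapy -> Comorbidity
The empty set is not sufficient: P1 (AgeGroup <- Biomarker -> PriorTherapy -> Comorbidity) has no collider blocking it and no conditioned non-collider, so it is open.
Try {PriorTherapy}:
  P1: blocked at chain node PriorTherapy ∈ conditioning set.
  P2: blocked at chain node PriorTherapy ∈ conditioning set.
  P3: blocked at collider Treatment (neither it nor any descendant is in the conditioning set).
  P4: blocked at fork node PriorTherapy ∈ conditioning set.
{PriorTherapy} contains no descendant of AgeGroup and blocks every backdoor path.
No other singleton works — e.g. {Biomarker} leaves P2 open — so {PriorTherapy} is the unique smallest valid adjustment set.

{PriorTherapy}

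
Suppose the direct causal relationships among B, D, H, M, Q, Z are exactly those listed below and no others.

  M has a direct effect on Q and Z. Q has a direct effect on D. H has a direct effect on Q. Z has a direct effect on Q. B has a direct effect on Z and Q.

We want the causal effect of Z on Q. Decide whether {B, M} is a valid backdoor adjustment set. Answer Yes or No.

Backdoor paths from Z to Q (paths whose first edge points into Z):
  P1: Z <- B -> Q
  P2: Z <- M -> Q
Condition 1 (no descendant of Z in the set): holds — descendants of Z are {D, Q}; none are in {B, M}.
Condition 2 (every backdoor path blocked by {B, M}):
  P1: blocked at fork node B ∈ conditioning set.
  P2: blocked at fork node M ∈ conditioning set.
{B, M} satisfies the backdoor criterion.

Yes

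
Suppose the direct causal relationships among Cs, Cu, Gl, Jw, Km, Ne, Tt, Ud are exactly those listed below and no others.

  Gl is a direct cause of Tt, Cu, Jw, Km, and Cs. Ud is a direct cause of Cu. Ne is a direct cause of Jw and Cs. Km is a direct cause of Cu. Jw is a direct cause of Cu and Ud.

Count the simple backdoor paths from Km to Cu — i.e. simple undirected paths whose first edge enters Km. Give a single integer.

A backdoor path from Km to Cu is any simple undirected path whose first edge points into Km (i.e. leaves Km via a parent).
Parents of Km: {Gl}.
Enumerating:
  P1: Km <- Gl -> Cs <- Ne -> Jw -> Ud -> Cu
  P2: Km <- Gl -> Cs <- Ne -> Jw -> Cu
  P3: Km <- Gl -> Jw -> Ud -> Cu
  P4: Km <- Gl -> Jw -> Cu
  P5: Km <- Gl -> Cu
That exhausts the simple backdoor paths. Count: 5.

5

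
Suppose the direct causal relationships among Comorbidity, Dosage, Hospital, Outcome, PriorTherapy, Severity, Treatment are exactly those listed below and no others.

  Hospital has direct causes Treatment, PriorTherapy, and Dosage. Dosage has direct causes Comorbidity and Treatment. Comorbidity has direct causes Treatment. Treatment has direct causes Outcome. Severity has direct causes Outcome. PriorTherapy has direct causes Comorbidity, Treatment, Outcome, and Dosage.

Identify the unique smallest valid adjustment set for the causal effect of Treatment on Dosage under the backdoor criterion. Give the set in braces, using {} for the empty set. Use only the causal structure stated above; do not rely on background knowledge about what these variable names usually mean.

{}

Variables eligible for adjustment (non-descendants of Treatment, excluding Treatment and Dosage): {Outcome, Severity}.
Backdoor paths from Treatment to Dosage:
  P1: Treatment <- Outcome -> PriorTherapy <- Comorbidity -> Dosage
  P2: Treatment <- Outcome -> PriorTherapy <- Dosage
  P3: Treatment <- Outcome -> PriorTherapy -> Hospital <- Dosage
Each backdoor path contains an unconditioned collider, so every path is already blocked with the empty conditioning set:
  P1: blocked at collider PriorTherapy (neither it nor any descendant is in the conditioning set).
  P2: blocked at collider PriorTherapy (neither it nor any descendant is in the conditioning set).
  P3: blocked at collider Hospital (neither it nor any descendant is in the conditioning set).
The empty set is therefore the unique smallest valid set.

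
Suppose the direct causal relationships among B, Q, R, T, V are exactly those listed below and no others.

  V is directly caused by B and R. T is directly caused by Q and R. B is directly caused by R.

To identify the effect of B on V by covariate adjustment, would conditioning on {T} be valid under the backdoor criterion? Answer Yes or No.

Backdoor paths from B to V (paths whose first edge points into B):
  P1: B <- R -> V
Condition 1 (no descendant of B in the set): holds — descendants of B are {V}; none are in {T}.
Condition 2 (every backdoor path blocked by {T}):
  P1: open — no interior node is in the conditioning set.
{T} does not satisfy the backdoor criterion.

No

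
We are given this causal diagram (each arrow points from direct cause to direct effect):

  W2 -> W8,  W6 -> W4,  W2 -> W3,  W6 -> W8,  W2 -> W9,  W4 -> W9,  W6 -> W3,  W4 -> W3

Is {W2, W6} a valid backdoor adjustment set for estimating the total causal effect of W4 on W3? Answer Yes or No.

Backdoor paths from W4 to W3 (paths whose first edge points into W4):
  P1: W4 <- W6 -> W8 <- W2 -> W3
  P2: W4 <- W6 -> W3
Condition 1 (no descendant of W4 in the set): holds — descendants of W4 are {W3, W9}; none are in {W2, W6}.
Condition 2 (every backdoor path blocked by {W2, W6}):
  P1: blocked at fork node W6 ∈ conditioning set.
  P2: blocked at fork node W6 ∈ conditioning set.
{W2, W6} satisfies the backdoor criterion.

Yes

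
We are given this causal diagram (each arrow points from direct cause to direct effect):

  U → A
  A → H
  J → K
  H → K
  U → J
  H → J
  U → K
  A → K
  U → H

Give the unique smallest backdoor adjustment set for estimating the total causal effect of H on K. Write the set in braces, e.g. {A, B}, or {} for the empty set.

{A, U}

Variables eligible for adjustment (non-descendants of H, excluding H and K): {A, U}.
Backdoor paths from H to K:
  P1: H <- U -> A -> K
  P2: H <- U -> J -> K
  P3: H <- U -> K
  P4: H <- A <- U -> J -> K
  P5: H <- A <- U -> K
  P6: H <- A -> K
The empty set is not sufficient: P1 (H <- U -> A -> K) has no collider blocking it and no conditioned non-collider, so it is open.
Try {A, U}:
  P1: blocked at fork node U ∈ conditioning set.
  P2: blocked at fork node U ∈ conditioning set.
  P3: blocked at fork node U ∈ conditioning set.
  P4: blocked at chain node A ∈ conditioning set.
  P5: blocked at chain node A ∈ conditioning set.
  P6: blocked at fork node A ∈ conditioning set.
{A, U} contains no descendant of H and blocks every backdoor path.
Every element of {A, U} is needed (dropping A leaves P6 open; dropping U leaves P2 open), so no proper subset is valid.
Among all size-2 subsets of the eligible variables, only {A, U} blocks every backdoor path, so it is the unique smallest valid adjustment set.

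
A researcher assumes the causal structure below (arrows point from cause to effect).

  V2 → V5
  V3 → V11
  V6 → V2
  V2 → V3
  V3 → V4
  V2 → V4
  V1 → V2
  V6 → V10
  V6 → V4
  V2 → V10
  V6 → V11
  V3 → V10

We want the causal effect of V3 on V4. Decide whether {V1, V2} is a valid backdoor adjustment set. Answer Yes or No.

Backdoor paths from V3 to V4 (paths whose first edge points into V3):
  P1: V3 <- V2 <- V6 -> V4
  P2: V3 <- V2 -> V4
  P3: V3 <- V2 -> V10 <- V6 -> V4
Condition 1 (no descendant of V3 in the set): holds — descendants of V3 are {V10, V11, V4}; none are in {V1, V2}.
Condition 2 (every backdoor path blocked by {V1, V2}):
  P1: blocked at chain node V2 ∈ conditioning set.
  P2: blocked at fork node V2 ∈ conditioning set.
  P3: blocked at fork node V2 ∈ conditioning set.
{V1, V2} satisfies the backdoor criterion.

Yes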